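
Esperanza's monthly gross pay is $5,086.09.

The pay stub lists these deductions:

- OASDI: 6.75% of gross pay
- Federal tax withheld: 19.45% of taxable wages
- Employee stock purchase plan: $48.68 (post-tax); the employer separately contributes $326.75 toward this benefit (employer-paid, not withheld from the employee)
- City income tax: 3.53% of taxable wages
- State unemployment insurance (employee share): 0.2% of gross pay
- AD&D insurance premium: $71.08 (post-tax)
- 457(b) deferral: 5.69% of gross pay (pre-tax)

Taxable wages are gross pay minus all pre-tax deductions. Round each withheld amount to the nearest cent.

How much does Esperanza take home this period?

$3,221.17

457(b) deferral: $5,086.09 × 0.0569 = $289.40
Taxable wages = $5,086.09 − $289.40 = $4,796.69
Federal tax withheld: $4,796.69 × 0.1945 = $932.96
City income tax: $4,796.69 × 0.0353 = $169.32
State unemployment insurance (employee share): $5,086.09 × 0.002 = $10.17
OASDI: $5,086.09 × 0.0675 = $343.31
Employee stock purchase plan: $48.68
AD&D insurance premium: $71.08
(Employer's $326.75 toward employee stock purchase plan is not withheld from the employee.)
Total deductions = $289.40 + $932.96 + $169.32 + $10.17 + $343.31 + $48.68 + $71.08 = $1,864.92
Net pay = $5,086.09 − $1,864.92 = $3,221.17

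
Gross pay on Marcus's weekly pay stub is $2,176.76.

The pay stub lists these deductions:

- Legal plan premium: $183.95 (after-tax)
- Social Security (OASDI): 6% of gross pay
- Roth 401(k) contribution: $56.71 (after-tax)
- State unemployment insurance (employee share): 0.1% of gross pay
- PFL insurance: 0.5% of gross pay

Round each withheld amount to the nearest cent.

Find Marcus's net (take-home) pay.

$1,792.43

State unemployment insurance (employee share): $2,176.76 × 0.001 = $2.18
Social Security (OASDI): $2,176.76 × 0.06 = $130.61
PFL insurance: $2,176.76 × 0.005 = $10.88
Legal plan premium: $183.95
Roth 401(k) contribution: $56.71
Total deductions = $2.18 + $130.61 + $10.88 + $183.95 + $56.71 = $384.33
Net pay = $2,176.76 − $384.33 = $1,792.43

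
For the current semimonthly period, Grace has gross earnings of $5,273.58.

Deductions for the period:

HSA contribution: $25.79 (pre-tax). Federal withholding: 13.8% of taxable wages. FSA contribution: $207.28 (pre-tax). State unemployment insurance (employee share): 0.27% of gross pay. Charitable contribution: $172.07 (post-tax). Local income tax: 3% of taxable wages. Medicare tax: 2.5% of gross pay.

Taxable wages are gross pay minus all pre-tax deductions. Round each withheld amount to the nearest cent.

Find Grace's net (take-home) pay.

FSA contribution: $207.28
HSA contribution: $25.79
Pre-tax total = $207.28 + $25.79 = $233.07
Taxable wages = $5,273.58 − $233.07 = $5,040.51
Local income tax: $5,040.51 × 0.03 = $151.22
Federal withholding: $5,040.51 × 0.138 = $695.59
Medicare tax: $5,273.58 × 0.025 = $131.84
State unemployment insurance (employee share): $5,273.58 × 0.0027 = $14.24
Charitable contribution: $172.07
Total deductions = $207.28 + $25.79 + $151.22 + $695.59 + $131.84 + $14.24 + $172.07 = $1,398.03
Net pay = $5,273.58 − $1,398.03 = $3,875.55

$3,875.55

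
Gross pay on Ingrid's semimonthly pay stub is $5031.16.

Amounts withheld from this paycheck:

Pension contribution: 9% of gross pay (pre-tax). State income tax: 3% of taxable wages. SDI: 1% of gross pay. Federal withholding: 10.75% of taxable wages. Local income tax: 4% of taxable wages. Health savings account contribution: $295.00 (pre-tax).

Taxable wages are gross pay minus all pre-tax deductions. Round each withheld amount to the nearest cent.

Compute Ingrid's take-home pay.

Health savings account contribution: $295.00
Pension contribution: $5031.16 × 0.09 = $452.80
Pre-tax total = $295.00 + $452.80 = $747.80
Taxable wages = $5031.16 − $747.80 = $4283.36
Federal withholding: $4283.36 × 0.1075 = $460.46
Local income tax: $4283.36 × 0.04 = $171.33
State income tax: $4283.36 × 0.03 = $128.50
SDI: $5031.16 × 0.01 = $50.31
Total deductions = $295.00 + $452.80 + $460.46 + $171.33 + $128.50 + $50.31 = $1558.40
Net pay = $5031.16 − $1558.40 = $3472.76

$3472.76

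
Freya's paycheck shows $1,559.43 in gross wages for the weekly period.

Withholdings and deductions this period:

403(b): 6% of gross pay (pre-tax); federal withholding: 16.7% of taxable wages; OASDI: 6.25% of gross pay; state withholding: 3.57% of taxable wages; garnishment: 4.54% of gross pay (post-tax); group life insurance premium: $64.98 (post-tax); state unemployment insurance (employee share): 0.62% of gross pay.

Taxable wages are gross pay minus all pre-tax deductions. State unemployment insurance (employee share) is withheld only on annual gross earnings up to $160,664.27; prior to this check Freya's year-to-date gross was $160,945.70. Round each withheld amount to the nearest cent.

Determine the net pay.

403(b): $1,559.43 × 0.06 = $93.57
Taxable wages = $1,559.43 − $93.57 = $1,465.86
Federal withholding: $1,465.86 × 0.167 = $244.80
State withholding: $1,465.86 × 0.0357 = $52.33
OASDI: $1,559.43 × 0.0625 = $97.46
State unemployment insurance (employee share): annual cap $160,664.27 already reached (YTD $160,945.70), so $0.00
Group life insurance premium: $64.98
Garnishment: $1,559.43 × 0.0454 = $70.80
Total deductions = $93.57 + $244.80 + $52.33 + $97.46 + $0.00 + $64.98 + $70.80 = $623.94
Net pay = $1,559.43 − $623.94 = $935.49

$935.49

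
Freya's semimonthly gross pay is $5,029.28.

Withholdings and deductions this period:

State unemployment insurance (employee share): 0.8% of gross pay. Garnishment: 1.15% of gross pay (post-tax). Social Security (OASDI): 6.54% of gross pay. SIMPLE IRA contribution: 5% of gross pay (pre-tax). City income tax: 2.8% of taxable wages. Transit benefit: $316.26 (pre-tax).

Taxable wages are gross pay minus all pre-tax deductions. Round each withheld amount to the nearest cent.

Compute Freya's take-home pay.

$3,909.66

SIMPLE IRA contribution: $5,029.28 × 0.05 = $251.46
Transit benefit: $316.26
Pre-tax total = $251.46 + $316.26 = $567.72
Taxable wages = $5,029.28 − $567.72 = $4,461.56
City income tax: $4,461.56 × 0.028 = $124.92
Social Security (OASDI): $5,029.28 × 0.0654 = $328.91
State unemployment insurance (employee share): $5,029.28 × 0.008 = $40.23
Garnishment: $5,029.28 × 0.0115 = $57.84
Total deductions = $251.46 + $316.26 + $124.92 + $328.91 + $40.23 + $57.84 = $1,119.62
Net pay = $5,029.28 − $1,119.62 = $3,909.66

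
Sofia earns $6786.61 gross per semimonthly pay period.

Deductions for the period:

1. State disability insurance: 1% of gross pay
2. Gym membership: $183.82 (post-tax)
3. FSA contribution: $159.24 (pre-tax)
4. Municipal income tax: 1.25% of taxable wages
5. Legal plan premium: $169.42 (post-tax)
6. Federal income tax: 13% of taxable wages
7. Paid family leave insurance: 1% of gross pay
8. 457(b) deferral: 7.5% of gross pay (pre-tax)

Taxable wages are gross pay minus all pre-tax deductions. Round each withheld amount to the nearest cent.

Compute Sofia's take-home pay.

$4757.52

FSA contribution: $159.24
457(b) deferral: $6786.61 × 0.075 = $509.00
Pre-tax total = $159.24 + $509.00 = $668.24
Taxable wages = $6786.61 − $668.24 = $6118.37
Municipal income tax: $6118.37 × 0.0125 = $76.48
Federal income tax: $6118.37 × 0.13 = $795.39
State disability insurance: $6786.61 × 0.01 = $67.87
Paid family leave insurance: $6786.61 × 0.01 = $67.87
Legal plan premium: $169.42
Gym membership: $183.82
Total deductions = $159.24 + $509.00 + $76.48 + $795.39 + $67.87 + $67.87 + $169.42 + $183.82 = $2029.09
Net pay = $6786.61 − $2029.09 = $4757.52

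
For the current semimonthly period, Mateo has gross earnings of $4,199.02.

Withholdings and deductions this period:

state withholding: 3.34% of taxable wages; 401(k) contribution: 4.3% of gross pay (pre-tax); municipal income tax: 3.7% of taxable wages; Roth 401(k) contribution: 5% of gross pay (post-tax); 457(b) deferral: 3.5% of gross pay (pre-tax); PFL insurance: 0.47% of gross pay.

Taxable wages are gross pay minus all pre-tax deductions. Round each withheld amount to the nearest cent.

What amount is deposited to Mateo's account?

$3,369.24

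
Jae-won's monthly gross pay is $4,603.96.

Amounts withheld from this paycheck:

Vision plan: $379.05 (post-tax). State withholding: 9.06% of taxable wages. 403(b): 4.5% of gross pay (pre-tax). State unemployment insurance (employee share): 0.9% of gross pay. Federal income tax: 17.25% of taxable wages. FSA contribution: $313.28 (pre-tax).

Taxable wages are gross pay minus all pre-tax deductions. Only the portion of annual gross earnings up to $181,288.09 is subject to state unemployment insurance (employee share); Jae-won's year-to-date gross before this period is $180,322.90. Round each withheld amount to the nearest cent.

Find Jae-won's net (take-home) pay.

403(b): $4,603.96 × 0.045 = $207.18
FSA contribution: $313.28
Pre-tax total = $207.18 + $313.28 = $520.46
Taxable wages = $4,603.96 − $520.46 = $4,083.50
Federal income tax: $4,083.50 × 0.1725 = $704.40
State withholding: $4,083.50 × 0.0906 = $369.97
State unemployment insurance (employee share): only $181,288.09 − $180,322.90 = $965.19 of this check is subject → $965.19 × 0.009 = $8.69
Vision plan: $379.05
Total deductions = $207.18 + $313.28 + $704.40 + $369.97 + $8.69 + $379.05 = $1,982.57
Net pay = $4,603.96 − $1,982.57 = $2,621.39

$2,621.39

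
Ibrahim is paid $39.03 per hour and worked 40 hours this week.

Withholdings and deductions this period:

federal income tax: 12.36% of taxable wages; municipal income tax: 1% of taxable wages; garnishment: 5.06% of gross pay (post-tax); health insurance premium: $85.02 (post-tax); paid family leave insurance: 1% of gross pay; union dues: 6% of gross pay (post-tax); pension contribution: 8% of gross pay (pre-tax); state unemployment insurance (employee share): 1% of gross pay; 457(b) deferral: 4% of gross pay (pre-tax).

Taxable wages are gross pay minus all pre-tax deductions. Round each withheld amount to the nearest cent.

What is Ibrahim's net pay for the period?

$901.39

Gross pay: 40 × $39.03 = $1,561.20
457(b) deferral: $1,561.20 × 0.04 = $62.45
Pension contribution: $1,561.20 × 0.08 = $124.90
Pre-tax total = $62.45 + $124.90 = $187.35
Taxable wages = $1,561.20 − $187.35 = $1,373.85
Federal income tax: $1,373.85 × 0.1236 = $169.81
Municipal income tax: $1,373.85 × 0.01 = $13.74
State unemployment insurance (employee share): $1,561.20 × 0.01 = $15.61
Paid family leave insurance: $1,561.20 × 0.01 = $15.61
Garnishment: $1,561.20 × 0.0506 = $79.00
Health insurance premium: $85.02
Union dues: $1,561.20 × 0.06 = $93.67
Total deductions = $62.45 + $124.90 + $169.81 + $13.74 + $15.61 + $15.61 + $79.00 + $85.02 + $93.67 = $659.81
Net pay = $1,561.20 − $659.81 = $901.39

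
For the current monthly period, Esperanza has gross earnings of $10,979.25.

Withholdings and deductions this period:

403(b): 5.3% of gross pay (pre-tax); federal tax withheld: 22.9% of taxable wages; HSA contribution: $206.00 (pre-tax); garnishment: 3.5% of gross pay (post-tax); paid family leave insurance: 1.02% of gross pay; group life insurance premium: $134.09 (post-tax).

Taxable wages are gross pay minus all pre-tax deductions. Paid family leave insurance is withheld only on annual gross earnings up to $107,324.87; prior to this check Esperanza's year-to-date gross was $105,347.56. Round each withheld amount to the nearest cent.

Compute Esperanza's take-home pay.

$7,319.00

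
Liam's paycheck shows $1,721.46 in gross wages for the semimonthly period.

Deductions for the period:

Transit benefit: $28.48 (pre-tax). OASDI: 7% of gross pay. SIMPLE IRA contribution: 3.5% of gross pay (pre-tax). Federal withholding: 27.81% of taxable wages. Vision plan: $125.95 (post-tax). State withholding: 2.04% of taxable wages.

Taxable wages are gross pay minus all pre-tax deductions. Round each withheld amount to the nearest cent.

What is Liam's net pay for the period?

SIMPLE IRA contribution: $1,721.46 × 0.035 = $60.25
Transit benefit: $28.48
Pre-tax total = $60.25 + $28.48 = $88.73
Taxable wages = $1,721.46 − $88.73 = $1,632.73
Federal withholding: $1,632.73 × 0.2781 = $454.06
State withholding: $1,632.73 × 0.0204 = $33.31
OASDI: $1,721.46 × 0.07 = $120.50
Vision plan: $125.95
Total deductions = $60.25 + $28.48 + $454.06 + $33.31 + $120.50 + $125.95 = $822.55
Net pay = $1,721.46 − $822.55 = $898.91

$898.91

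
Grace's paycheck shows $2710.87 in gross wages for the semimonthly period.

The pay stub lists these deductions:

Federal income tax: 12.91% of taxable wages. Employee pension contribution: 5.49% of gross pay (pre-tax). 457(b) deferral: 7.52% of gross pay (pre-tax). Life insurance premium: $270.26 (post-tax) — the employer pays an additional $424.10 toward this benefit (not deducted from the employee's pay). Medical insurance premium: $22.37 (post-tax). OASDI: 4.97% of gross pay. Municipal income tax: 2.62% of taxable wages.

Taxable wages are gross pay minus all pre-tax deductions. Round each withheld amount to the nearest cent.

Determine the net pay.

$1564.60

Employee pension contribution: $2710.87 × 0.0549 = $148.83
457(b) deferral: $2710.87 × 0.0752 = $203.86
Pre-tax total = $148.83 + $203.86 = $352.69
Taxable wages = $2710.87 − $352.69 = $2358.18
Federal income tax: $2358.18 × 0.1291 = $304.44
Municipal income tax: $2358.18 × 0.0262 = $61.78
OASDI: $2710.87 × 0.0497 = $134.73
Life insurance premium: $270.26
Medical insurance premium: $22.37
(Employer's $424.10 toward life insurance premium is not withheld from the employee.)
Total deductions = $148.83 + $203.86 + $304.44 + $61.78 + $134.73 + $270.26 + $22.37 = $1146.27
Net pay = $2710.87 − $1146.27 = $1564.60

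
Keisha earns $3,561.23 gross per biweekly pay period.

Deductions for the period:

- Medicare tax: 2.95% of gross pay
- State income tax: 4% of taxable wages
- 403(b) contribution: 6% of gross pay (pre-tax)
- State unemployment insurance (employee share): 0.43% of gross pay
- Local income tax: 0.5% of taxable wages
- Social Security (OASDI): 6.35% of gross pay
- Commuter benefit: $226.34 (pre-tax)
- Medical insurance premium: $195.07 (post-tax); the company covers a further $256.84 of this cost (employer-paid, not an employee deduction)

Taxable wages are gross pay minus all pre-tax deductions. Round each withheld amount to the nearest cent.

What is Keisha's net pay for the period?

Commuter benefit: $226.34
403(b) contribution: $3,561.23 × 0.06 = $213.67
Pre-tax total = $226.34 + $213.67 = $440.01
Taxable wages = $3,561.23 − $440.01 = $3,121.22
State income tax: $3,121.22 × 0.04 = $124.85
Local income tax: $3,121.22 × 0.005 = $15.61
Social Security (OASDI): $3,561.23 × 0.0635 = $226.14
State unemployment insurance (employee share): $3,561.23 × 0.0043 = $15.31
Medicare tax: $3,561.23 × 0.0295 = $105.06
Medical insurance premium: $195.07
(Employer's $256.84 toward medical insurance premium is not withheld from the employee.)
Total deductions = $226.34 + $213.67 + $124.85 + $15.61 + $226.14 + $15.31 + $105.06 + $195.07 = $1,122.05
Net pay = $3,561.23 − $1,122.05 = $2,439.18

$2,439.18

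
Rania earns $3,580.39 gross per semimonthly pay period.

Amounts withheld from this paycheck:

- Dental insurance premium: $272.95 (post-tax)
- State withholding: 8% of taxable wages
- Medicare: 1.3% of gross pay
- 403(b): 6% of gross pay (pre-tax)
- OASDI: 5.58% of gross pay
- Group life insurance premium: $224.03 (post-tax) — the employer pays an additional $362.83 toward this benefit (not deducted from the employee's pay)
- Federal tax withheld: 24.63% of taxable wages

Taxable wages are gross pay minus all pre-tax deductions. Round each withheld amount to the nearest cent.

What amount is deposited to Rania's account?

$1,524.06

403(b): $3,580.39 × 0.06 = $214.82
Taxable wages = $3,580.39 − $214.82 = $3,365.57
Federal tax withheld: $3,365.57 × 0.2463 = $828.94
State withholding: $3,365.57 × 0.08 = $269.25
OASDI: $3,580.39 × 0.0558 = $199.79
Medicare: $3,580.39 × 0.013 = $46.55
Group life insurance premium: $224.03
Dental insurance premium: $272.95
(Employer's $362.83 toward group life insurance premium is not withheld from the employee.)
Total deductions = $214.82 + $828.94 + $269.25 + $199.79 + $46.55 + $224.03 + $272.95 = $2,056.33
Net pay = $3,580.39 − $2,056.33 = $1,524.06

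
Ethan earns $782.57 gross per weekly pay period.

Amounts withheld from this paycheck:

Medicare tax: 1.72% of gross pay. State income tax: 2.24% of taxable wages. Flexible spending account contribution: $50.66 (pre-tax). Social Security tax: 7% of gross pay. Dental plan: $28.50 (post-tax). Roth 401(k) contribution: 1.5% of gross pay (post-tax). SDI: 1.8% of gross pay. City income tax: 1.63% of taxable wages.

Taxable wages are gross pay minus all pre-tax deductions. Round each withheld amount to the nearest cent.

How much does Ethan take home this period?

$581.02

Flexible spending account contribution: $50.66
Taxable wages = $782.57 − $50.66 = $731.91
State income tax: $731.91 × 0.0224 = $16.39
City income tax: $731.91 × 0.0163 = $11.93
Social Security tax: $782.57 × 0.07 = $54.78
Medicare tax: $782.57 × 0.0172 = $13.46
SDI: $782.57 × 0.018 = $14.09
Roth 401(k) contribution: $782.57 × 0.015 = $11.74
Dental plan: $28.50
Total deductions = $50.66 + $16.39 + $11.93 + $54.78 + $13.46 + $14.09 + $11.74 + $28.50 = $201.55
Net pay = $782.57 − $201.55 = $581.02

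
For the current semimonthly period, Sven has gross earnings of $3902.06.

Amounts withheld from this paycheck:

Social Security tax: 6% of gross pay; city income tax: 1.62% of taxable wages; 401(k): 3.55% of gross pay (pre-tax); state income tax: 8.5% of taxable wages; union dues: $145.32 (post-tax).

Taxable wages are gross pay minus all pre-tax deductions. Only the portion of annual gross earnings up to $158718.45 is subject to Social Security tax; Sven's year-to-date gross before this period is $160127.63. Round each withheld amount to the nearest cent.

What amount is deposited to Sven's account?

$3237.35

401(k): $3902.06 × 0.0355 = $138.52
Taxable wages = $3902.06 − $138.52 = $3763.54
State income tax: $3763.54 × 0.085 = $319.90
City income tax: $3763.54 × 0.0162 = $60.97
Social Security tax: annual cap $158718.45 already reached (YTD $160127.63), so $0.00
Union dues: $145.32
Total deductions = $138.52 + $319.90 + $60.97 + $0.00 + $145.32 = $664.71
Net pay = $3902.06 − $664.71 = $3237.35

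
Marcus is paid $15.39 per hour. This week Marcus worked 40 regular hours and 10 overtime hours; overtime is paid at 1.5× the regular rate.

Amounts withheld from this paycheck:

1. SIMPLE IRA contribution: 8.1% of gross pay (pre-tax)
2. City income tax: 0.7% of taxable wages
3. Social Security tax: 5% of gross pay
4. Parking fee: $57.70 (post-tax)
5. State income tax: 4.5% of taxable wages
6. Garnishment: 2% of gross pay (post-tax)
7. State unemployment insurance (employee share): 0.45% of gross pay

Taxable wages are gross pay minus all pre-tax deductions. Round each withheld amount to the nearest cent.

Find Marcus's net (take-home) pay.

Regular pay: 40 × $15.39 = $615.60
Overtime pay: 10 × $15.39 × 1.5 = $230.85
Gross pay = $615.60 + $230.85 = $846.45
SIMPLE IRA contribution: $846.45 × 0.081 = $68.56
Taxable wages = $846.45 − $68.56 = $777.89
City income tax: $777.89 × 0.007 = $5.45
State income tax: $777.89 × 0.045 = $35.01
Social Security tax: $846.45 × 0.05 = $42.32
State unemployment insurance (employee share): $846.45 × 0.0045 = $3.81
Parking fee: $57.70
Garnishment: $846.45 × 0.02 = $16.93
Total deductions = $68.56 + $5.45 + $35.01 + $42.32 + $3.81 + $57.70 + $16.93 = $229.78
Net pay = $846.45 − $229.78 = $616.67

$616.67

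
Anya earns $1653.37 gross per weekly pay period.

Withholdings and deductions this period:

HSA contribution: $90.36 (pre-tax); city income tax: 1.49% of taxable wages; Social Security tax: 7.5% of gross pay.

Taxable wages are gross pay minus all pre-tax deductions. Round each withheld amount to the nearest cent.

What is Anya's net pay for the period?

HSA contribution: $90.36
Taxable wages = $1653.37 − $90.36 = $1563.01
City income tax: $1563.01 × 0.0149 = $23.29
Social Security tax: $1653.37 × 0.075 = $124.00
Total deductions = $90.36 + $23.29 + $124.00 = $237.65
Net pay = $1653.37 − $237.65 = $1415.72

$1415.72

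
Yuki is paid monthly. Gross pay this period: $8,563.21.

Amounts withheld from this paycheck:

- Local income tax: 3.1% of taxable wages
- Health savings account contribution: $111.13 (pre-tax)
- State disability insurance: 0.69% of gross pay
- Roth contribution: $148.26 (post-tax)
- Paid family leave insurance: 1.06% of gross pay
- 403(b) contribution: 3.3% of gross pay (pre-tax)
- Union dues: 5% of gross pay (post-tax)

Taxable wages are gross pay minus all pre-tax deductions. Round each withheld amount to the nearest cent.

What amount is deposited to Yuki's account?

403(b) contribution: $8,563.21 × 0.033 = $282.59
Health savings account contribution: $111.13
Pre-tax total = $282.59 + $111.13 = $393.72
Taxable wages = $8,563.21 − $393.72 = $8,169.49
Local income tax: $8,169.49 × 0.031 = $253.25
Paid family leave insurance: $8,563.21 × 0.0106 = $90.77
State disability insurance: $8,563.21 × 0.0069 = $59.09
Roth contribution: $148.26
Union dues: $8,563.21 × 0.05 = $428.16
Total deductions = $282.59 + $111.13 + $253.25 + $90.77 + $59.09 + $148.26 + $428.16 = $1,373.25
Net pay = $8,563.21 − $1,373.25 = $7,189.96

$7,189.96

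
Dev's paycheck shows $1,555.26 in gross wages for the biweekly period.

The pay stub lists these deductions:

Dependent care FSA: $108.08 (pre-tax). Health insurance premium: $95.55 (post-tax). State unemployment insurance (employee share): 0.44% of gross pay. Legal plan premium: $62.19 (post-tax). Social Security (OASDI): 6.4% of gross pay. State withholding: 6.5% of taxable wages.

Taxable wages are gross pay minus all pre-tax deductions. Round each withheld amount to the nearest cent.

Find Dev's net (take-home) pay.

Dependent care FSA: $108.08
Taxable wages = $1,555.26 − $108.08 = $1,447.18
State withholding: $1,447.18 × 0.065 = $94.07
State unemployment insurance (employee share): $1,555.26 × 0.0044 = $6.84
Social Security (OASDI): $1,555.26 × 0.064 = $99.54
Legal plan premium: $62.19
Health insurance premium: $95.55
Total deductions = $108.08 + $94.07 + $6.84 + $99.54 + $62.19 + $95.55 = $466.27
Net pay = $1,555.26 − $466.27 = $1,088.99

$1,088.99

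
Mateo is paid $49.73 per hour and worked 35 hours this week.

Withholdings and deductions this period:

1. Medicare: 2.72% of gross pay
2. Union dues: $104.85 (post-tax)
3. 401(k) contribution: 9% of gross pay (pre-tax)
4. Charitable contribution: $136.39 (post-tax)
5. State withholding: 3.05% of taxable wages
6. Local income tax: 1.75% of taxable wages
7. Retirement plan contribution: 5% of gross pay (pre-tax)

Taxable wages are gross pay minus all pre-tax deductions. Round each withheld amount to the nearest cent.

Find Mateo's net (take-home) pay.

$1,136.44

Gross pay: 35 × $49.73 = $1,740.55
Retirement plan contribution: $1,740.55 × 0.05 = $87.03
401(k) contribution: $1,740.55 × 0.09 = $156.65
Pre-tax total = $87.03 + $156.65 = $243.68
Taxable wages = $1,740.55 − $243.68 = $1,496.87
Local income tax: $1,496.87 × 0.0175 = $26.20
State withholding: $1,496.87 × 0.0305 = $45.65
Medicare: $1,740.55 × 0.0272 = $47.34
Union dues: $104.85
Charitable contribution: $136.39
Total deductions = $87.03 + $156.65 + $26.20 + $45.65 + $47.34 + $104.85 + $136.39 = $604.11
Net pay = $1,740.55 − $604.11 = $1,136.44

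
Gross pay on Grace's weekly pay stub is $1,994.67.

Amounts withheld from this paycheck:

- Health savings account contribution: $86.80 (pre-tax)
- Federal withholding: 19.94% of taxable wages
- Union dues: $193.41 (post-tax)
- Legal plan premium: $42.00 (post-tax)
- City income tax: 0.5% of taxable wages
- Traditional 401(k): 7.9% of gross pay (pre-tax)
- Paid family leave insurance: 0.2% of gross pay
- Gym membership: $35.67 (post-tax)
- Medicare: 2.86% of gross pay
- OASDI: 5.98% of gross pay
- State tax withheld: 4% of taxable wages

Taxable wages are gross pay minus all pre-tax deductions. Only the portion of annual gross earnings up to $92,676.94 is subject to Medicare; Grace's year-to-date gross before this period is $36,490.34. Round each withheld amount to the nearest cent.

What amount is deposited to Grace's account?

Health savings account contribution: $86.80
Traditional 401(k): $1,994.67 × 0.079 = $157.58
Pre-tax total = $86.80 + $157.58 = $244.38
Taxable wages = $1,994.67 − $244.38 = $1,750.29
Federal withholding: $1,750.29 × 0.1994 = $349.01
City income tax: $1,750.29 × 0.005 = $8.75
State tax withheld: $1,750.29 × 0.04 = $70.01
Paid family leave insurance: $1,994.67 × 0.002 = $3.99
OASDI: $1,994.67 × 0.0598 = $119.28
Medicare: cap not yet reached, full $1,994.67 is subject → $1,994.67 × 0.0286 = $57.05
Legal plan premium: $42.00
Gym membership: $35.67
Union dues: $193.41
Total deductions = $86.80 + $157.58 + $349.01 + $8.75 + $70.01 + $3.99 + $119.28 + $57.05 + $42.00 + $35.67 + $193.41 = $1,123.55
Net pay = $1,994.67 − $1,123.55 = $871.12

$871.12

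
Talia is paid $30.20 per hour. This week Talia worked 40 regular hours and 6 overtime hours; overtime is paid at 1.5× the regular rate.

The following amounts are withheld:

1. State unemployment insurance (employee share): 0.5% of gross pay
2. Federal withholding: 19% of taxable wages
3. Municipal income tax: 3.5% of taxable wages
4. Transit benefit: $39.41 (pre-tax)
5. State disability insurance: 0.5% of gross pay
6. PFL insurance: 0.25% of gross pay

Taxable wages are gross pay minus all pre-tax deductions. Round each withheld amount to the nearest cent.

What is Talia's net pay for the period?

Regular pay: 40 × $30.20 = $1208.00
Overtime pay: 6 × $30.20 × 1.5 = $271.80
Gross pay = $1208.00 + $271.80 = $1479.80
Transit benefit: $39.41
Taxable wages = $1479.80 − $39.41 = $1440.39
Federal withholding: $1440.39 × 0.19 = $273.67
Municipal income tax: $1440.39 × 0.035 = $50.41
State disability insurance: $1479.80 × 0.005 = $7.40
PFL insurance: $1479.80 × 0.0025 = $3.70
State unemployment insurance (employee share): $1479.80 × 0.005 = $7.40
Total deductions = $39.41 + $273.67 + $50.41 + $7.40 + $3.70 + $7.40 = $381.99
Net pay = $1479.80 − $381.99 = $1097.81

$1097.81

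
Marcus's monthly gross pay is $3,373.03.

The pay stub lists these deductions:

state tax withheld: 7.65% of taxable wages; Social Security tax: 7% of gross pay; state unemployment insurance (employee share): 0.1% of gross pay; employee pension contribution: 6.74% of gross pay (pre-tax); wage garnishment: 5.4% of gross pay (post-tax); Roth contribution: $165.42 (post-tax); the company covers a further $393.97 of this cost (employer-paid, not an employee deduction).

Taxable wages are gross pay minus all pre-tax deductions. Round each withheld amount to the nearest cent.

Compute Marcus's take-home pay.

$2,318.00

Employee pension contribution: $3,373.03 × 0.0674 = $227.34
Taxable wages = $3,373.03 − $227.34 = $3,145.69
State tax withheld: $3,145.69 × 0.0765 = $240.65
Social Security tax: $3,373.03 × 0.07 = $236.11
State unemployment insurance (employee share): $3,373.03 × 0.001 = $3.37
Wage garnishment: $3,373.03 × 0.054 = $182.14
Roth contribution: $165.42
(Employer's $393.97 toward Roth contribution is not withheld from the employee.)
Total deductions = $227.34 + $240.65 + $236.11 + $3.37 + $182.14 + $165.42 = $1,055.03
Net pay = $3,373.03 − $1,055.03 = $2,318.00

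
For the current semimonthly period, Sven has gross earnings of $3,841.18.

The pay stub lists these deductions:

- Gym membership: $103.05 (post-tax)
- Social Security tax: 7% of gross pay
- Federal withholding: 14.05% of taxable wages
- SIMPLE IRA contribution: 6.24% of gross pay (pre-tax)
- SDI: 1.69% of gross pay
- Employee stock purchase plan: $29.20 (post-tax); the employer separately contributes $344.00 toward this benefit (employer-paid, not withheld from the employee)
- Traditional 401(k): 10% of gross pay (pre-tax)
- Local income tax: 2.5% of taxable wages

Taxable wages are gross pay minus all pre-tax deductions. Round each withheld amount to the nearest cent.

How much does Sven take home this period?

$2,218.85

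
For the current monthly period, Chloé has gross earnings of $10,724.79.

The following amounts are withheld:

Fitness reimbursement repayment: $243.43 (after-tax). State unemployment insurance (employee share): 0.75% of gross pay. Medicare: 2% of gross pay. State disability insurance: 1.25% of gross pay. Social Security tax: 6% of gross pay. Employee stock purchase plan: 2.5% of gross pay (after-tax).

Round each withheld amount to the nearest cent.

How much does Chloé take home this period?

State unemployment insurance (employee share): $10,724.79 × 0.0075 = $80.44
Medicare: $10,724.79 × 0.02 = $214.50
State disability insurance: $10,724.79 × 0.0125 = $134.06
Social Security tax: $10,724.79 × 0.06 = $643.49
Fitness reimbursement repayment: $243.43
Employee stock purchase plan: $10,724.79 × 0.025 = $268.12
Total deductions = $80.44 + $214.50 + $134.06 + $643.49 + $243.43 + $268.12 = $1,584.04
Net pay = $10,724.79 − $1,584.04 = $9,140.75

$9,140.75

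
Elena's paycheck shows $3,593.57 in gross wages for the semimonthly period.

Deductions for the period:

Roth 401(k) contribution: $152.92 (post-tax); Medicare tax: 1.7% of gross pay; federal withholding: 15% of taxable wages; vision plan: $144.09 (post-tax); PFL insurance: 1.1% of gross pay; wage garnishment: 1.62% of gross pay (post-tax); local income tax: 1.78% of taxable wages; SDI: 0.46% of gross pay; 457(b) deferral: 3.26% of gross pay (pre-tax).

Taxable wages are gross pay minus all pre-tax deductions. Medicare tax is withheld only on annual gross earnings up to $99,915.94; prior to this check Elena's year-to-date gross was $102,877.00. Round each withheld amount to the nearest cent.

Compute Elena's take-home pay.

$2,481.79

457(b) deferral: $3,593.57 × 0.0326 = $117.15
Taxable wages = $3,593.57 − $117.15 = $3,476.42
Federal withholding: $3,476.42 × 0.15 = $521.46
Local income tax: $3,476.42 × 0.0178 = $61.88
Medicare tax: annual cap $99,915.94 already reached (YTD $102,877.00), so $0.00
PFL insurance: $3,593.57 × 0.011 = $39.53
SDI: $3,593.57 × 0.0046 = $16.53
Vision plan: $144.09
Wage garnishment: $3,593.57 × 0.0162 = $58.22
Roth 401(k) contribution: $152.92
Total deductions = $117.15 + $521.46 + $61.88 + $0.00 + $39.53 + $16.53 + $144.09 + $58.22 + $152.92 = $1,111.78
Net pay = $3,593.57 − $1,111.78 = $2,481.79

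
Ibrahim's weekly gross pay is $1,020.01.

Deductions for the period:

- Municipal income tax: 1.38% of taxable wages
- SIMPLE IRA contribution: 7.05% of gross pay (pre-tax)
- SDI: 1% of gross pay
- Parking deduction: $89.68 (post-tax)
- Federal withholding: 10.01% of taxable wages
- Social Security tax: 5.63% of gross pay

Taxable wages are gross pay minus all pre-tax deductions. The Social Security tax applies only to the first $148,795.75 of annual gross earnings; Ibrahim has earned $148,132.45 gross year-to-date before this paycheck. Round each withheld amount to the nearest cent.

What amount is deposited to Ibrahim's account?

SIMPLE IRA contribution: $1,020.01 × 0.0705 = $71.91
Taxable wages = $1,020.01 − $71.91 = $948.10
Municipal income tax: $948.10 × 0.0138 = $13.08
Federal withholding: $948.10 × 0.1001 = $94.90
SDI: $1,020.01 × 0.01 = $10.20
Social Security tax: only $148,795.75 − $148,132.45 = $663.30 of this check is subject → $663.30 × 0.0563 = $37.34
Parking deduction: $89.68
Total deductions = $71.91 + $13.08 + $94.90 + $10.20 + $37.34 + $89.68 = $317.11
Net pay = $1,020.01 − $317.11 = $702.90

$702.90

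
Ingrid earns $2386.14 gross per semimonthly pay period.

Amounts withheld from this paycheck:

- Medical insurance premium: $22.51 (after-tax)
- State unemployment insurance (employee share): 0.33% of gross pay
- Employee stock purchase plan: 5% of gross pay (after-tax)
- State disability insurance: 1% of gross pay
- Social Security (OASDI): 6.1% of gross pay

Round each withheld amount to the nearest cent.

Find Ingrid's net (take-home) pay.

State disability insurance: $2386.14 × 0.01 = $23.86
State unemployment insurance (employee share): $2386.14 × 0.0033 = $7.87
Social Security (OASDI): $2386.14 × 0.061 = $145.55
Employee stock purchase plan: $2386.14 × 0.05 = $119.31
Medical insurance premium: $22.51
Total deductions = $23.86 + $7.87 + $145.55 + $119.31 + $22.51 = $319.10
Net pay = $2386.14 − $319.10 = $2067.04

$2067.04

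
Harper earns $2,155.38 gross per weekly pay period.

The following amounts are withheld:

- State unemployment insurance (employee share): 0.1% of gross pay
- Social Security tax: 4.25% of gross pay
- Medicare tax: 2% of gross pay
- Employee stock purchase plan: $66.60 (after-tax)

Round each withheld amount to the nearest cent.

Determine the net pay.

Medicare tax: $2,155.38 × 0.02 = $43.11
Social Security tax: $2,155.38 × 0.0425 = $91.60
State unemployment insurance (employee share): $2,155.38 × 0.001 = $2.16
Employee stock purchase plan: $66.60
Total deductions = $43.11 + $91.60 + $2.16 + $66.60 = $203.47
Net pay = $2,155.38 − $203.47 = $1,951.91

$1,951.91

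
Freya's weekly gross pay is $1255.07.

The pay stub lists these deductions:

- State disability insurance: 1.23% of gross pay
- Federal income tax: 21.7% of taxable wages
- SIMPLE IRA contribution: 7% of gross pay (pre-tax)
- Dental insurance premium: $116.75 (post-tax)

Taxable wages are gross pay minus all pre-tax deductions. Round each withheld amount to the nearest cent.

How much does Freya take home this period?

SIMPLE IRA contribution: $1255.07 × 0.07 = $87.85
Taxable wages = $1255.07 − $87.85 = $1167.22
Federal income tax: $1167.22 × 0.217 = $253.29
State disability insurance: $1255.07 × 0.0123 = $15.44
Dental insurance premium: $116.75
Total deductions = $87.85 + $253.29 + $15.44 + $116.75 = $473.33
Net pay = $1255.07 − $473.33 = $781.74

$781.74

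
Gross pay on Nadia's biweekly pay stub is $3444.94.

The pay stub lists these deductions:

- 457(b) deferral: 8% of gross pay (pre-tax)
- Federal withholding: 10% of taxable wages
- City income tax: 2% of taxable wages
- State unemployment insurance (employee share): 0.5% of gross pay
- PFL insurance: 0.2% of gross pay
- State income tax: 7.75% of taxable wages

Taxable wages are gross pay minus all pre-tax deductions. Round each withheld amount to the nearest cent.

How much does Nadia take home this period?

$2519.29

457(b) deferral: $3444.94 × 0.08 = $275.60
Taxable wages = $3444.94 − $275.60 = $3169.34
Federal withholding: $3169.34 × 0.1 = $316.93
State income tax: $3169.34 × 0.0775 = $245.62
City income tax: $3169.34 × 0.02 = $63.39
PFL insurance: $3444.94 × 0.002 = $6.89
State unemployment insurance (employee share): $3444.94 × 0.005 = $17.22
Total deductions = $275.60 + $316.93 + $245.62 + $63.39 + $6.89 + $17.22 = $925.65
Net pay = $3444.94 − $925.65 = $2519.29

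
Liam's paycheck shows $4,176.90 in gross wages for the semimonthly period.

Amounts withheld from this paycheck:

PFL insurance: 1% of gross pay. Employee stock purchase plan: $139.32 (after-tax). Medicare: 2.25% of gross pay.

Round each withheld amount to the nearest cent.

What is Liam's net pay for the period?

$3,901.83

Medicare: $4,176.90 × 0.0225 = $93.98
PFL insurance: $4,176.90 × 0.01 = $41.77
Employee stock purchase plan: $139.32
Total deductions = $93.98 + $41.77 + $139.32 = $275.07
Net pay = $4,176.90 − $275.07 = $3,901.83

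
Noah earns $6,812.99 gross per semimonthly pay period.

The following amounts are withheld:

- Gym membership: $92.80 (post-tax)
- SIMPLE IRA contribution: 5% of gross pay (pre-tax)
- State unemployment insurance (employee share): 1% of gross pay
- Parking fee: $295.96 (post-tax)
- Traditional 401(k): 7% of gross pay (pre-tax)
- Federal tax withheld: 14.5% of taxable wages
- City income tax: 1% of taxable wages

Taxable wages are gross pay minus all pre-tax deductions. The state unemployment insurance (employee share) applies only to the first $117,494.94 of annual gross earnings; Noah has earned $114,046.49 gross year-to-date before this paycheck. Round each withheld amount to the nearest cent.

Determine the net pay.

$4,642.90

Traditional 401(k): $6,812.99 × 0.07 = $476.91
SIMPLE IRA contribution: $6,812.99 × 0.05 = $340.65
Pre-tax total = $476.91 + $340.65 = $817.56
Taxable wages = $6,812.99 − $817.56 = $5,995.43
City income tax: $5,995.43 × 0.01 = $59.95
Federal tax withheld: $5,995.43 × 0.145 = $869.34
State unemployment insurance (employee share): only $117,494.94 − $114,046.49 = $3,448.45 of this check is subject → $3,448.45 × 0.01 = $34.48
Gym membership: $92.80
Parking fee: $295.96
Total deductions = $476.91 + $340.65 + $59.95 + $869.34 + $34.48 + $92.80 + $295.96 = $2,170.09
Net pay = $6,812.99 − $2,170.09 = $4,642.90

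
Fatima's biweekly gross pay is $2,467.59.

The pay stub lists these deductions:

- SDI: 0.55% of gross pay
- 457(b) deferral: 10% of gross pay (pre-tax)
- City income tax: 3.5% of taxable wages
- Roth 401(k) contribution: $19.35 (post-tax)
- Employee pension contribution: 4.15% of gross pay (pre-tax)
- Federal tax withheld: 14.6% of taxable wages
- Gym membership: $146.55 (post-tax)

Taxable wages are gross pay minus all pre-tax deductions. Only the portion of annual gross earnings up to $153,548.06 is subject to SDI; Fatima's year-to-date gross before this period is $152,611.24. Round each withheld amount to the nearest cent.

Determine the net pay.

Employee pension contribution: $2,467.59 × 0.0415 = $102.40
457(b) deferral: $2,467.59 × 0.1 = $246.76
Pre-tax total = $102.40 + $246.76 = $349.16
Taxable wages = $2,467.59 − $349.16 = $2,118.43
Federal tax withheld: $2,118.43 × 0.146 = $309.29
City income tax: $2,118.43 × 0.035 = $74.15
SDI: only $153,548.06 − $152,611.24 = $936.82 of this check is subject → $936.82 × 0.0055 = $5.15
Gym membership: $146.55
Roth 401(k) contribution: $19.35
Total deductions = $102.40 + $246.76 + $309.29 + $74.15 + $5.15 + $146.55 + $19.35 = $903.65
Net pay = $2,467.59 − $903.65 = $1,563.94

$1,563.94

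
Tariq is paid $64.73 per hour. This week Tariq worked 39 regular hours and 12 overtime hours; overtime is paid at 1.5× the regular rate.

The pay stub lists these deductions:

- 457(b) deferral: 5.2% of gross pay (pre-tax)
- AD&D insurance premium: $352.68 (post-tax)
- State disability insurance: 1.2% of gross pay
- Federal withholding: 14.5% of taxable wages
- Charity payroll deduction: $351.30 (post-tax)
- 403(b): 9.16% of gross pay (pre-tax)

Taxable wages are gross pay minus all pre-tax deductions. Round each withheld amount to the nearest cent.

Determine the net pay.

$1,953.35

Regular pay: 39 × $64.73 = $2,524.47
Overtime pay: 12 × $64.73 × 1.5 = $1,165.14
Gross pay = $2,524.47 + $1,165.14 = $3,689.61
457(b) deferral: $3,689.61 × 0.052 = $191.86
403(b): $3,689.61 × 0.0916 = $337.97
Pre-tax total = $191.86 + $337.97 = $529.83
Taxable wages = $3,689.61 − $529.83 = $3,159.78
Federal withholding: $3,159.78 × 0.145 = $458.17
State disability insurance: $3,689.61 × 0.012 = $44.28
AD&D insurance premium: $352.68
Charity payroll deduction: $351.30
Total deductions = $191.86 + $337.97 + $458.17 + $44.28 + $352.68 + $351.30 = $1,736.26
Net pay = $3,689.61 − $1,736.26 = $1,953.35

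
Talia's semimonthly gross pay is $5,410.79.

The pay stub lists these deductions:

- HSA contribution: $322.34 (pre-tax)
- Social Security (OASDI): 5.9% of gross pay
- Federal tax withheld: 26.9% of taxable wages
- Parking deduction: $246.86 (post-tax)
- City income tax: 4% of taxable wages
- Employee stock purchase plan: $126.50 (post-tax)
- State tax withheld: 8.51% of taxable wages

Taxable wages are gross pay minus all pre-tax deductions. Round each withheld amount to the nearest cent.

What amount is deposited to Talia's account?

$2,390.49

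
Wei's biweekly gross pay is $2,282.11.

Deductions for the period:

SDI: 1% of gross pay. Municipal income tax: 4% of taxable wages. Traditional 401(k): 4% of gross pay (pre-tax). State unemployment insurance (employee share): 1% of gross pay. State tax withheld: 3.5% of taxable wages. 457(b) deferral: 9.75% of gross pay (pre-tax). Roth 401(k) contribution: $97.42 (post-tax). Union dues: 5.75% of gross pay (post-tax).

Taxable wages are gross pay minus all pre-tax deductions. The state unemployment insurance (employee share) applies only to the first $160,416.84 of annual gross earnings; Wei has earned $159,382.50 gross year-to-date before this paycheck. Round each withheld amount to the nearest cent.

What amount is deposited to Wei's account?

457(b) deferral: $2,282.11 × 0.0975 = $222.51
Traditional 401(k): $2,282.11 × 0.04 = $91.28
Pre-tax total = $222.51 + $91.28 = $313.79
Taxable wages = $2,282.11 − $313.79 = $1,968.32
Municipal income tax: $1,968.32 × 0.04 = $78.73
State tax withheld: $1,968.32 × 0.035 = $68.89
State unemployment insurance (employee share): only $160,416.84 − $159,382.50 = $1,034.34 of this check is subject → $1,034.34 × 0.01 = $10.34
SDI: $2,282.11 × 0.01 = $22.82
Union dues: $2,282.11 × 0.0575 = $131.22
Roth 401(k) contribution: $97.42
Total deductions = $222.51 + $91.28 + $78.73 + $68.89 + $10.34 + $22.82 + $131.22 + $97.42 = $723.21
Net pay = $2,282.11 − $723.21 = $1,558.90

$1,558.90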